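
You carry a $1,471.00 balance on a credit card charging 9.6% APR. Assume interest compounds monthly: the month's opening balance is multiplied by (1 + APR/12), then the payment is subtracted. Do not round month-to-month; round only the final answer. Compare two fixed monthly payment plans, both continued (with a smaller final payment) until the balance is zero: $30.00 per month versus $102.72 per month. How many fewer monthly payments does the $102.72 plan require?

47 fewer payments

Monthly rate r = 9.6%/12 = 0.8% = 0.008.
At $30.00/mo: n = ⌈−ln(1 − rB₀/P)/ln(1+r)⌉ = 63 payments (last $15.06); total interest = total paid − $1,471.00 = $404.06.
At $102.72/mo: 16 payments (last $27.83); total interest $97.63.
Payments saved = 63 − 16 = 47.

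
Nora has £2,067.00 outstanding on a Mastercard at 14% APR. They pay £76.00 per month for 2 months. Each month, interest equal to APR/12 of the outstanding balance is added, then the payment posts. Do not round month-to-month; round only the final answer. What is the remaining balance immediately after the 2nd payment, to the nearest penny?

£1,962.62

Monthly rate r = 14%/12 = 1.16667% = 0.0116667.
Each month: B ← B·(1+r) − £76.00.
Month 1: interest £24.12; balance after payment £2,015.11.
Month 2: interest £23.51; balance after payment £1,962.62.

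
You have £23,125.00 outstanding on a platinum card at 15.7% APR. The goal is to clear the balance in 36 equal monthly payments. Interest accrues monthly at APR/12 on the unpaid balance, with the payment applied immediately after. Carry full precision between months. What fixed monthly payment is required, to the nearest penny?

Monthly rate r = 15.7%/12 = 1.30833% = 0.0130833.
Level-payment amortization: P = B₀·r / (1 − (1+r)^(−n)) = 23125.00·0.0130833 / (1 − 1.01308^(−36)).
Denominator 1 − (1+r)^(−36) = 0.373712337.
P = 302.552 / 0.373712337 ≈ 809.59.

£809.59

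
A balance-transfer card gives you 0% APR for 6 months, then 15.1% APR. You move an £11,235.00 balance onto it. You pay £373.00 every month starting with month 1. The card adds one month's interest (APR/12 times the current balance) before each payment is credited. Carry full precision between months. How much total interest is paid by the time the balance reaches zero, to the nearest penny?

£1,792.53

Promo months 1–6 at r₀ = 0%/12 = 0; months 7+ at r₁ = 15.1%/12 = 0.0125833.
After month 6 (no interest yet): B = £11,235.00 − 6·£373.00 = £8,997.00.
Then at r₁ with £373.00/mo: n₂ = −ln(1 − r₁·B/P)/ln(1+r₁) ≈ 28.93 → 29 more payments.
Total paid = 34·£373.00 + £345.53 = £13,027.53; interest = £13,027.53 − £11,235.00 = £1,792.53.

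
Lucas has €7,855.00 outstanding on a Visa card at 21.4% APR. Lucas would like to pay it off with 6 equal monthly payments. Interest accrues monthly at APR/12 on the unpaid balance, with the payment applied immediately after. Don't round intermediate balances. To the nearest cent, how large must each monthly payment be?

€1,392.08

Monthly rate r = 21.4%/12 = 1.78333% = 0.0178333.
Level-payment amortization: P = B₀·r / (1 − (1+r)^(−n)) = 7855.00·0.0178333 / (1 − 1.01783^(−6)).
Denominator 1 − (1+r)^(−6) = 0.100626717.
P = 140.081 / 0.100626717 ≈ 1392.08.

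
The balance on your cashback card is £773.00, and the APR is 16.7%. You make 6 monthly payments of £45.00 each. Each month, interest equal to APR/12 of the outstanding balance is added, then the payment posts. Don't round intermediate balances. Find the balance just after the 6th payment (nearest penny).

£560.26

Monthly rate r = 16.7%/12 = 1.39167% = 0.0139167.
Each month: B ← B·(1+r) − £45.00.
Month 1: interest £10.76; balance after payment £738.76.
Month 2: interest £10.28; balance after payment £704.04.
Month 3: interest £9.80; balance after payment £668.84.
Month 4: interest £9.31; balance after payment £633.14.
Month 5: interest £8.81; balance after payment £596.96.
Month 6: interest £8.31; balance after payment £560.26.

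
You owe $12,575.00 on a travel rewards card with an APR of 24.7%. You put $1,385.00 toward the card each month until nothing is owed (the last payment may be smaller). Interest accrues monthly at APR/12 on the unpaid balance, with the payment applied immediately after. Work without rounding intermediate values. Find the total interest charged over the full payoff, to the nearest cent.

Monthly rate r = 24.7%/12 = 2.05833% = 0.0205833.
Payoff takes n = ⌈−ln(1 − rB₀/P)/ln(1+r)⌉ = ⌈10.154⌉ = 11 payments; the last is $215.22.
Total paid = 10·$1,385.00 + $215.22 = $14,065.22.
Total interest = total paid − principal = $14,065.22 − $12,575.00 = $1,490.22.

$1,490.22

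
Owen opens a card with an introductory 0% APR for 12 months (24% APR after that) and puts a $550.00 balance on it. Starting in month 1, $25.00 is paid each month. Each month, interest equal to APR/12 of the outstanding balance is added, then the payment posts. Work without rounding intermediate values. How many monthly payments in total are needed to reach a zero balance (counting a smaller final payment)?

24 months

Promo months 1–12 at r₀ = 0%/12 = 0; months 13+ at r₁ = 24%/12 = 0.02.
After month 12 (no interest yet): B = $550.00 − 12·$25.00 = $250.00.
Then at r₁ with $25.00/mo: n₂ = −ln(1 − r₁·B/P)/ln(1+r₁) ≈ 11.27 → 12 more payments.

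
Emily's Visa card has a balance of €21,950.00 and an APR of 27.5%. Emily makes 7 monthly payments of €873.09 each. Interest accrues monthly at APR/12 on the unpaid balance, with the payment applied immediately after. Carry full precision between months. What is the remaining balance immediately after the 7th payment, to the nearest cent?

€19,174.46

Monthly rate r = 27.5%/12 = 2.29167% = 0.0229167.
Each month: B ← B·(1+r) − €873.09.
Month 1: interest €503.02; balance after payment €21,579.93.
Month 2: interest €494.54; balance after payment €21,201.38.
Month 3: interest €485.86; balance after payment €20,814.16.
Month 4: interest €476.99; balance after payment €20,418.06.
Month 5: interest €467.91; balance after payment €20,012.88.
Month 6: interest €458.63; balance after payment €19,598.42.
Month 7: interest €449.13; balance after payment €19,174.46.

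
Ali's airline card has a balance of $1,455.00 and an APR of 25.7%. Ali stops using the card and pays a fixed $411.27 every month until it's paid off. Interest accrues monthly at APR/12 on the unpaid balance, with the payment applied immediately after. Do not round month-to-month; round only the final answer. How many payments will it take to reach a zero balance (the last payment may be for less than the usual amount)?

4 months

Monthly rate r = 25.7%/12 = 2.14167% = 0.0214167.
Recurrence: B ← B·(1+r) − $411.27.
Month 1: interest $31.16; balance after payment $1,074.89.
Month 2: interest $23.02; balance after payment $686.64.
Month 3: interest $14.71; balance after payment $290.08.
Month 4: interest $6.21; balance after payment $0.00.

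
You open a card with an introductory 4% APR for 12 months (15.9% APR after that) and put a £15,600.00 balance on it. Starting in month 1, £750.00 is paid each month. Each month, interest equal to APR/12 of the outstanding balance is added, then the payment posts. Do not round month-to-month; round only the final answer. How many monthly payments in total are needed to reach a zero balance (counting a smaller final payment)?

Promo months 1–12 at r₀ = 4%/12 = 0.00333333; months 13+ at r₁ = 15.9%/12 = 0.01325.
After month 12: iterate B ← B·(1+r₀) − £750.00 for 12 months → £7,068.72.
Then at r₁ with £750.00/mo: n₂ = −ln(1 − r₁·B/P)/ln(1+r₁) ≈ 10.13 → 11 more payments.

23 payments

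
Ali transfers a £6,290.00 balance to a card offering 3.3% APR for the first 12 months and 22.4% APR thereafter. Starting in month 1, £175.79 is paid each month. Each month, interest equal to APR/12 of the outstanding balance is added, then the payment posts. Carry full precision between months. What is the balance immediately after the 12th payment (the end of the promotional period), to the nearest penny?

Promo months 1–12 at r₀ = 3.3%/12 = 0.00275; months 13+ at r₁ = 22.4%/12 = 0.0186667.
After month 12: iterate B ← B·(1+r₀) − £175.79 for 12 months → £4,359.06.

£4,359.06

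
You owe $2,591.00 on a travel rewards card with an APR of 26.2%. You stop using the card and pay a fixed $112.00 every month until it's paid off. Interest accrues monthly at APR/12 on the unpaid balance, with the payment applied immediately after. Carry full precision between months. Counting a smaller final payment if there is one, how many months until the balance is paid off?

33 months

Monthly rate r = 26.2%/12 = 2.18333% = 0.0218333.
Recurrence: B ← B·(1+r) − $112.00.
Month 1: interest $56.57; balance after payment $2,535.57.
Month 2: interest $55.36; balance after payment $2,478.93.
Closed form: n = −ln(1 − rB₀/P)/ln(1+r) = −ln(0.49491)/ln(1.02183) ≈ 32.566, so the balance reaches zero during payment 33.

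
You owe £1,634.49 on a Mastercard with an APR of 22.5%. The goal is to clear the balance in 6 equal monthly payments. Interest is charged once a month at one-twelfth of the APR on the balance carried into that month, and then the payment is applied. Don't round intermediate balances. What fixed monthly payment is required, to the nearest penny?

Monthly rate r = 22.5%/12 = 1.875% = 0.01875.
Level-payment amortization: P = B₀·r / (1 − (1+r)^(−n)) = 1634.49·0.01875 / (1 − 1.01875^(−6)).
Denominator 1 − (1+r)^(−6) = 0.10547132.
P = 30.6467 / 0.10547132 ≈ 290.57.

£290.57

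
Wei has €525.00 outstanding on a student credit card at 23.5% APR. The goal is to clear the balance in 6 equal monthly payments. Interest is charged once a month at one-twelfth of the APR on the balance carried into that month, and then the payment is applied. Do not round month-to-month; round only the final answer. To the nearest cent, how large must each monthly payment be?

Monthly rate r = 23.5%/12 = 1.95833% = 0.0195833.
Level-payment amortization: P = B₀·r / (1 − (1+r)^(−n)) = 525.00·0.0195833 / (1 − 1.01958^(−6)).
Denominator 1 − (1+r)^(−6) = 0.109849102.
P = 10.2812 / 0.109849102 ≈ 93.59.

€93.59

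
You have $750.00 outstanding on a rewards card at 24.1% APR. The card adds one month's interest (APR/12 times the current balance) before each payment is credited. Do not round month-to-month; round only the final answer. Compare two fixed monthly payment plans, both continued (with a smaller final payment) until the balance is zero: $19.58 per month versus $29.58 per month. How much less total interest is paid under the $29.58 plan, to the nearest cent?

Monthly rate r = 24.1%/12 = 2.00833% = 0.0200833.
At $19.58/mo: n = ⌈−ln(1 − rB₀/P)/ln(1+r)⌉ = 74 payments (last $14.80); total interest = total paid − $750.00 = $694.14.
At $29.58/mo: 36 payments (last $23.54); total interest $308.84.
Interest saved = $694.14 − $308.84 = $385.30.

$385.30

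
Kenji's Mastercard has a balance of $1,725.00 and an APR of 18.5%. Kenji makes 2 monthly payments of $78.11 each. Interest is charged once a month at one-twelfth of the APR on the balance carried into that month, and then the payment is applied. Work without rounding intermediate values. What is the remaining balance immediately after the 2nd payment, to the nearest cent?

Monthly rate r = 18.5%/12 = 1.54167% = 0.0154167.
Each month: B ← B·(1+r) − $78.11.
Month 1: interest $26.59; balance after payment $1,673.48.
Month 2: interest $25.80; balance after payment $1,621.17.

$1,621.17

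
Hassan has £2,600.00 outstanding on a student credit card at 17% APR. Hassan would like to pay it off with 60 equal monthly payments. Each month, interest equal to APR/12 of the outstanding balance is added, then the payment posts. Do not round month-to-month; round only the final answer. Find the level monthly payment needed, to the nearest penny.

£64.62

Monthly rate r = 17%/12 = 1.41667% = 0.0141667.
Level-payment amortization: P = B₀·r / (1 − (1+r)^(−n)) = 2600.00·0.0141667 / (1 − 1.01417^(−60)).
Denominator 1 − (1+r)^(−60) = 0.570028105.
P = 36.8333 / 0.570028105 ≈ 64.62.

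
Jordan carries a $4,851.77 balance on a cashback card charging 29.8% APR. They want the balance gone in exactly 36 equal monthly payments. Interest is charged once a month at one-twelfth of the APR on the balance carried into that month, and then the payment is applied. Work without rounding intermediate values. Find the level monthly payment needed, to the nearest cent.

$205.43

Monthly rate r = 29.8%/12 = 2.48333% = 0.0248333.
Level-payment amortization: P = B₀·r / (1 − (1+r)^(−n)) = 4851.77·0.0248333 / (1 − 1.02483^(−36)).
Denominator 1 − (1+r)^(−36) = 0.586492621.
P = 120.486 / 0.586492621 ≈ 205.43.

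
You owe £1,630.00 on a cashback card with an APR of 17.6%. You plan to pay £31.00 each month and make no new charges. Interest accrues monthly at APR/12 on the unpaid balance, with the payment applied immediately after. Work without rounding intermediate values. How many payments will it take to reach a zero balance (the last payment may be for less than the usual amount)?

102 months

Monthly rate r = 17.6%/12 = 1.46667% = 0.0146667.
Recurrence: B ← B·(1+r) − £31.00.
Month 1: interest £23.91; balance after payment £1,622.91.
Month 2: interest £23.80; balance after payment £1,615.71.
Closed form: n = −ln(1 − rB₀/P)/ln(1+r) = −ln(0.22882)/ln(1.01467) ≈ 101.292, so the balance reaches zero during payment 102.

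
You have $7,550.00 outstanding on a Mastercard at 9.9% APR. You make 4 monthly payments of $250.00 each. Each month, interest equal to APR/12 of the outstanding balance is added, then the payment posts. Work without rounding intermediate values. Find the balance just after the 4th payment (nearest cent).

$6,789.81

Monthly rate r = 9.9%/12 = 0.825% = 0.00825.
Each month: B ← B·(1+r) − $250.00.
Month 1: interest $62.29; balance after payment $7,362.29.
Month 2: interest $60.74; balance after payment $7,173.03.
Month 3: interest $59.18; balance after payment $6,982.20.
Month 4: interest $57.60; balance after payment $6,789.81.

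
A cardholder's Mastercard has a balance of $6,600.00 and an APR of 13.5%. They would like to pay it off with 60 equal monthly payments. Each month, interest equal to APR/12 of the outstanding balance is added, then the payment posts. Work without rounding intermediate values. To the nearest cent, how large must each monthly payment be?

Monthly rate r = 13.5%/12 = 1.125% = 0.01125.
Level-payment amortization: P = B₀·r / (1 − (1+r)^(−n)) = 6600.00·0.01125 / (1 − 1.01125^(−60)).
Denominator 1 − (1+r)^(−60) = 0.488921134.
P = 74.25 / 0.488921134 ≈ 151.86.

$151.86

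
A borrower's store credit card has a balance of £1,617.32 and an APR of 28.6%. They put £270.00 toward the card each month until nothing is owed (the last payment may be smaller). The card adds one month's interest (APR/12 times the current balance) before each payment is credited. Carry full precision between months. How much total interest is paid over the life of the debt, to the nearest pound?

Monthly rate r = 28.6%/12 = 2.38333% = 0.0238333.
Payoff takes n = ⌈−ln(1 − rB₀/P)/ln(1+r)⌉ = ⌈6.540⌉ = 7 payments; the last is £146.59.
Total paid = 6·£270.00 + £146.59 = £1,766.59.
Total interest = total paid − principal = £1,766.59 − £1,617.32 = £149.27.

£149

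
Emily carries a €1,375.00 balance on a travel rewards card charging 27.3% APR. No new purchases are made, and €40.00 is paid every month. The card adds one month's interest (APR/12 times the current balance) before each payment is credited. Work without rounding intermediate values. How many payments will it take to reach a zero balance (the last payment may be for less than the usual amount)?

Monthly rate r = 27.3%/12 = 2.275% = 0.02275.
Recurrence: B ← B·(1+r) − €40.00.
Month 1: interest €31.28; balance after payment €1,366.28.
Month 2: interest €31.08; balance after payment €1,357.36.
Closed form: n = −ln(1 − rB₀/P)/ln(1+r) = −ln(0.21797)/ln(1.02275) ≈ 67.722, so the balance reaches zero during payment 68.

68 months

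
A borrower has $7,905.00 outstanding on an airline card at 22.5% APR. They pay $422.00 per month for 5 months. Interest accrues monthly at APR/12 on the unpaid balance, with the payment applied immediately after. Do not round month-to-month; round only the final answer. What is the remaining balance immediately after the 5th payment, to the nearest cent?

$6,483.79

Monthly rate r = 22.5%/12 = 1.875% = 0.01875.
Each month: B ← B·(1+r) − $422.00.
Month 1: interest $148.22; balance after payment $7,631.22.
Month 2: interest $143.09; balance after payment $7,352.30.
Month 3: interest $137.86; balance after payment $7,068.16.
Month 4: interest $132.53; balance after payment $6,778.69.
Month 5: interest $127.10; balance after payment $6,483.79.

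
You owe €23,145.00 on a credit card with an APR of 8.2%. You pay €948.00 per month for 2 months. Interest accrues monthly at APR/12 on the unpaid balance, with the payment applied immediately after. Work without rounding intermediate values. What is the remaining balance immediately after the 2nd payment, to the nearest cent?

€21,559.92

Monthly rate r = 8.2%/12 = 0.683333% = 0.00683333.
Each month: B ← B·(1+r) − €948.00.
Month 1: interest €158.16; balance after payment €22,355.16.
Month 2: interest €152.76; balance after payment €21,559.92.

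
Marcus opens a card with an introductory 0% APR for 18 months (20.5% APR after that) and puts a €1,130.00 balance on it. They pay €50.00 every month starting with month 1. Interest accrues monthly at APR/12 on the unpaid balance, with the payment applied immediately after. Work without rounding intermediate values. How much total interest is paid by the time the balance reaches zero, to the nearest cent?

€11.64

Promo months 1–18 at r₀ = 0%/12 = 0; months 19+ at r₁ = 20.5%/12 = 0.0170833.
After month 18 (no interest yet): B = €1,130.00 − 18·€50.00 = €230.00.
Then at r₁ with €50.00/mo: n₂ = −ln(1 − r₁·B/P)/ln(1+r₁) ≈ 4.83 → 5 more payments.
Total paid = 22·€50.00 + €41.64 = €1,141.64; interest = €1,141.64 − €1,130.00 = €11.64.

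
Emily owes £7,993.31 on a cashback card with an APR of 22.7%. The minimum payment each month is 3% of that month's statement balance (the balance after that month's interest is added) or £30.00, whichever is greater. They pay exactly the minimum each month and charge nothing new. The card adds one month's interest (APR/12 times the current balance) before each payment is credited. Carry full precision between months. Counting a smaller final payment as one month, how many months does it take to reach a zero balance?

231 months

Monthly rate r = 22.7%/12 = 1.89167% = 0.0189167.
While 3% of the post-interest balance exceeds £30.00, each month B ← (B·(1+r))·(1 − 0.03), i.e. B shrinks by the factor (1+r)·0.97 = 0.98835.
This holds for months 1–179. Entering month 180 the balance is £981.04; 3% of the post-interest balance is now below £30.00, so the flat £30.00 minimum applies from here.
From month 180 a fixed £30.00 at rate r clears £981.04 in 52 more payments. Total: 179 + 52 = 231 months.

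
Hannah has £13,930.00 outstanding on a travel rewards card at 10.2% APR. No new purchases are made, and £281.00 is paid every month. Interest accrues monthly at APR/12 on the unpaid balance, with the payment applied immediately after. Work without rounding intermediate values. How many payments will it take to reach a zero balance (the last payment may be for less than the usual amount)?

65 payments

Monthly rate r = 10.2%/12 = 0.85% = 0.0085.
Recurrence: B ← B·(1+r) − £281.00.
Month 1: interest £118.40; balance after payment £13,767.41.
Month 2: interest £117.02; balance after payment £13,603.43.
Closed form: n = −ln(1 − rB₀/P)/ln(1+r) = −ln(0.57863)/ln(1.0085) ≈ 64.637, so the balance reaches zero during payment 65.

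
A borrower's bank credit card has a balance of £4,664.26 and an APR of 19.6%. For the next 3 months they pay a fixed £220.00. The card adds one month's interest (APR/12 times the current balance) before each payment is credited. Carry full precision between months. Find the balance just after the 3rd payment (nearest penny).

Monthly rate r = 19.6%/12 = 1.63333% = 0.0163333.
Each month: B ← B·(1+r) − £220.00.
Month 1: interest £76.18; balance after payment £4,520.44.
Month 2: interest £73.83; balance after payment £4,374.28.
Month 3: interest £71.45; balance after payment £4,225.72.

£4,225.72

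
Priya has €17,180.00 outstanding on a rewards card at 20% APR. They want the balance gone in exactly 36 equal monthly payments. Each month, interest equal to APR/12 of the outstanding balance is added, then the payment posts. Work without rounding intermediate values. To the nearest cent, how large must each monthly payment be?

€638.47

Monthly rate r = 20%/12 = 1.66667% = 0.0166667.
Level-payment amortization: P = B₀·r / (1 − (1+r)^(−n)) = 17180.00·0.0166667 / (1 − 1.01667^(−36)).
Denominator 1 − (1+r)^(−36) = 0.448467698.
P = 286.333 / 0.448467698 ≈ 638.47.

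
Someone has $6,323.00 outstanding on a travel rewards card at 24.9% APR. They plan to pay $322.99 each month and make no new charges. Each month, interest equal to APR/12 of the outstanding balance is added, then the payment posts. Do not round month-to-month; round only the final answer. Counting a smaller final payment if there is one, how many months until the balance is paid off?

Monthly rate r = 24.9%/12 = 2.075% = 0.02075.
Recurrence: B ← B·(1+r) − $322.99.
Month 1: interest $131.20; balance after payment $6,131.21.
Month 2: interest $127.22; balance after payment $5,935.44.
Closed form: n = −ln(1 − rB₀/P)/ln(1+r) = −ln(0.59379)/ln(1.02075) ≈ 25.379, so the balance reaches zero during payment 26.

26 payments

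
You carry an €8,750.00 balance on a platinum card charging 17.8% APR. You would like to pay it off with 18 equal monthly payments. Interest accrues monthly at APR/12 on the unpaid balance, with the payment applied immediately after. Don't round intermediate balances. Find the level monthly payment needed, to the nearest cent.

Monthly rate r = 17.8%/12 = 1.48333% = 0.0148333.
Level-payment amortization: P = B₀·r / (1 − (1+r)^(−n)) = 8750.00·0.0148333 / (1 − 1.01483^(−18)).
Denominator 1 − (1+r)^(−18) = 0.23282406.
P = 129.792 / 0.23282406 ≈ 557.47.

€557.47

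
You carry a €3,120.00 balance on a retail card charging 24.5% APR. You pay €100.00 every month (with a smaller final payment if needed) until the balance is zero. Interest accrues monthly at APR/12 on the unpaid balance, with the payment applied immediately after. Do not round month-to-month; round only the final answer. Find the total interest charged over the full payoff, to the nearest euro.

Monthly rate r = 24.5%/12 = 2.04167% = 0.0204167.
Payoff takes n = ⌈−ln(1 − rB₀/P)/ln(1+r)⌉ = ⌈50.139⌉ = 51 payments; the last is €13.98.
Total paid = 50·€100.00 + €13.98 = €5,013.98.
Total interest = total paid − principal = €5,013.98 − €3,120.00 = €1,893.98.

€1,894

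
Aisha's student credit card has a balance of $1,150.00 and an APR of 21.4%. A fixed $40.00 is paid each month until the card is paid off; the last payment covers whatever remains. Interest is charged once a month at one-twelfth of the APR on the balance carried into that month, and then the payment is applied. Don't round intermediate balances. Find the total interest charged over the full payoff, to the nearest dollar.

Monthly rate r = 21.4%/12 = 1.78333% = 0.0178333.
Payoff takes n = ⌈−ln(1 − rB₀/P)/ln(1+r)⌉ = ⌈40.670⌉ = 41 payments; the last is $26.88.
Total paid = 40·$40.00 + $26.88 = $1,626.88.
Total interest = total paid − principal = $1,626.88 − $1,150.00 = $476.88.

$477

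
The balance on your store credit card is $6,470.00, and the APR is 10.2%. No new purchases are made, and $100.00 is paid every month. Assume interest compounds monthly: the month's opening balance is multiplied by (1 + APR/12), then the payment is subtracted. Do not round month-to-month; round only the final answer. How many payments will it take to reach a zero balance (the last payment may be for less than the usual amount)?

95 months

Monthly rate r = 10.2%/12 = 0.85% = 0.0085.
Recurrence: B ← B·(1+r) − $100.00.
Month 1: interest $54.99; balance after payment $6,424.99.
Month 2: interest $54.61; balance after payment $6,379.61.
Closed form: n = −ln(1 − rB₀/P)/ln(1+r) = −ln(0.45005)/ln(1.0085) ≈ 94.328, so the balance reaches zero during payment 95.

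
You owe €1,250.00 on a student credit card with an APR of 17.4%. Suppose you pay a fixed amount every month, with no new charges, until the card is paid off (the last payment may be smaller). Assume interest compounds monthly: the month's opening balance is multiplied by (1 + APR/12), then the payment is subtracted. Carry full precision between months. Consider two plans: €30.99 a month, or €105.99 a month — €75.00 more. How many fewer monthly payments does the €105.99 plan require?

Monthly rate r = 17.4%/12 = 1.45% = 0.0145.
At €30.99/mo: n = ⌈−ln(1 − rB₀/P)/ln(1+r)⌉ = 62 payments (last €2.18); total interest = total paid − €1,250.00 = €642.57.
At €105.99/mo: 14 payments (last €2.94); total interest €130.81.
Payments saved = 62 − 14 = 48.

48 fewer payments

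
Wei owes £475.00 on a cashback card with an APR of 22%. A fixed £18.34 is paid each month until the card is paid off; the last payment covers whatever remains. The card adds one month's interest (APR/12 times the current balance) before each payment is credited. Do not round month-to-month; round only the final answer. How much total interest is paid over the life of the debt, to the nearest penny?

Monthly rate r = 22%/12 = 1.83333% = 0.0183333.
Payoff takes n = ⌈−ln(1 − rB₀/P)/ln(1+r)⌉ = ⌈35.450⌉ = 36 payments; the last is £8.29.
Total paid = 35·£18.34 + £8.29 = £650.19.
Total interest = total paid − principal = £650.19 − £475.00 = £175.19.

£175.19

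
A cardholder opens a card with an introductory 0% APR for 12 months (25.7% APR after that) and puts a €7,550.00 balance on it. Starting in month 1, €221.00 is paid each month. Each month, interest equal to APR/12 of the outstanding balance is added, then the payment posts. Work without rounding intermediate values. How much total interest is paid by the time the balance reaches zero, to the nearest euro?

€1,816

Promo months 1–12 at r₀ = 0%/12 = 0; months 13+ at r₁ = 25.7%/12 = 0.0214167.
After month 12 (no interest yet): B = €7,550.00 − 12·€221.00 = €4,898.00.
Then at r₁ with €221.00/mo: n₂ = −ln(1 − r₁·B/P)/ln(1+r₁) ≈ 30.38 → 31 more payments.
Total paid = 42·€221.00 + €83.82 = €9,365.82; interest = €9,365.82 − €7,550.00 = €1,815.82.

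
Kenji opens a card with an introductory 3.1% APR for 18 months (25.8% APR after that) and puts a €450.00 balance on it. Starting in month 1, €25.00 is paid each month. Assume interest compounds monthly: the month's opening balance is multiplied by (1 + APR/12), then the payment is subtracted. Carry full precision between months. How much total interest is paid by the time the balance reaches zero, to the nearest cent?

Promo months 1–18 at r₀ = 3.1%/12 = 0.00258333; months 19+ at r₁ = 25.8%/12 = 0.0215.
After month 18: iterate B ← B·(1+r₀) − €25.00 for 18 months → €11.37.
Then at r₁ with €25.00/mo: n₂ = −ln(1 − r₁·B/P)/ln(1+r₁) ≈ 0.46 → 1 more payments.
Total paid = 18·€25.00 + €11.62 = €461.62; interest = €461.62 − €450.00 = €11.62.

€11.62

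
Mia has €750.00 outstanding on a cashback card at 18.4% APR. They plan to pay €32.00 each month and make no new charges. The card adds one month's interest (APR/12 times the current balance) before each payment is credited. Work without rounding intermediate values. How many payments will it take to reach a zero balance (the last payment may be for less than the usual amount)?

30 payments

Monthly rate r = 18.4%/12 = 1.53333% = 0.0153333.
Recurrence: B ← B·(1+r) − €32.00.
Month 1: interest €11.50; balance after payment €729.50.
Month 2: interest €11.19; balance after payment €708.69.
Closed form: n = −ln(1 − rB₀/P)/ln(1+r) = −ln(0.64062)/ln(1.01533) ≈ 29.264, so the balance reaches zero during payment 30.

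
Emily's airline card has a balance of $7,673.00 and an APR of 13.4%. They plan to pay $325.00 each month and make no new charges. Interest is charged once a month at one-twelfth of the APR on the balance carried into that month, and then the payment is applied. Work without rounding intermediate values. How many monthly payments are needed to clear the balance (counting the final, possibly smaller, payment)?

28 payments

Monthly rate r = 13.4%/12 = 1.11667% = 0.0111667.
Recurrence: B ← B·(1+r) − $325.00.
Month 1: interest $85.68; balance after payment $7,433.68.
Month 2: interest $83.01; balance after payment $7,191.69.
Closed form: n = −ln(1 − rB₀/P)/ln(1+r) = −ln(0.73636)/ln(1.01117) ≈ 27.559, so the balance reaches zero during payment 28.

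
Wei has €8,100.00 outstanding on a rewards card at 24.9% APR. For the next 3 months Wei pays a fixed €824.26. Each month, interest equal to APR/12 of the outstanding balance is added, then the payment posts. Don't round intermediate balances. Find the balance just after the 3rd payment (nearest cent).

€6,090.31

Monthly rate r = 24.9%/12 = 2.075% = 0.02075.
Each month: B ← B·(1+r) − €824.26.
Month 1: interest €168.07; balance after payment €7,443.82.
Month 2: interest €154.46; balance after payment €6,774.01.
Month 3: interest €140.56; balance after payment €6,090.31.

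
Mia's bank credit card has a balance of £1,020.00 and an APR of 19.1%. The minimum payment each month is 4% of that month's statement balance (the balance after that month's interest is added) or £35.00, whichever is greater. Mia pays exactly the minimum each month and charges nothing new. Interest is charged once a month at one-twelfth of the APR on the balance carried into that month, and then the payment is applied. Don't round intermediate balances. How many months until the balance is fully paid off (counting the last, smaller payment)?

Monthly rate r = 19.1%/12 = 1.59167% = 0.0159167.
While 4% of the post-interest balance exceeds £35.00, each month B ← (B·(1+r))·(1 − 0.04), i.e. B shrinks by the factor (1+r)·0.96 = 0.97528.
This holds for months 1–7. Entering month 8 the balance is £856.06; 4% of the post-interest balance is now below £35.00, so the flat £35.00 minimum applies from here.
From month 8 a fixed £35.00 at rate r clears £856.06 in 32 more payments. Total: 7 + 32 = 39 months.

39 months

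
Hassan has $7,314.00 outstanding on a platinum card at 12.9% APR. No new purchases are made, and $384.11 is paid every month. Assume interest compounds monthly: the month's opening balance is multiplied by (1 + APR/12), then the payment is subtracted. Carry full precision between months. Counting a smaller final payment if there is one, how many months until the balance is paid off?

22 payments

Monthly rate r = 12.9%/12 = 1.075% = 0.01075.
Recurrence: B ← B·(1+r) − $384.11.
Month 1: interest $78.63; balance after payment $7,008.52.
Month 2: interest $75.34; balance after payment $6,699.75.
Closed form: n = −ln(1 − rB₀/P)/ln(1+r) = −ln(0.7953)/ln(1.01075) ≈ 21.419, so the balance reaches zero during payment 22.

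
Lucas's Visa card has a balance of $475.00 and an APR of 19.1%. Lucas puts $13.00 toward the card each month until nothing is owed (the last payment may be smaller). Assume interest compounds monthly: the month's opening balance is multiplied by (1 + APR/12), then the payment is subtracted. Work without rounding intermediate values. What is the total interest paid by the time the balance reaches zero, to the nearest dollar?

Monthly rate r = 19.1%/12 = 1.59167% = 0.0159167.
Payoff takes n = ⌈−ln(1 − rB₀/P)/ln(1+r)⌉ = ⌈55.173⌉ = 56 payments; the last is $2.26.
Total paid = 55·$13.00 + $2.26 = $717.26.
Total interest = total paid − principal = $717.26 − $475.00 = $242.26.

$242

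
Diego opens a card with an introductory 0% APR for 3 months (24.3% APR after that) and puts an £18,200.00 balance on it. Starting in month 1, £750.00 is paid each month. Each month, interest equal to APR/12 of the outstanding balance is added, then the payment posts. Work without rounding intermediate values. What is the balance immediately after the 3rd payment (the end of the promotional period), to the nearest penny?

£15,950.00

Promo months 1–3 at r₀ = 0%/12 = 0; months 4+ at r₁ = 24.3%/12 = 0.02025.
After month 3 (no interest yet): B = £18,200.00 − 3·£750.00 = £15,950.00.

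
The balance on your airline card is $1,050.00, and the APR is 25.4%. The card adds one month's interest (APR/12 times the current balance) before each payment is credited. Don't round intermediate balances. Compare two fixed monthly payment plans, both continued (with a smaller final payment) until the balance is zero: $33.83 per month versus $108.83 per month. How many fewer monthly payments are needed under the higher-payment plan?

Monthly rate r = 25.4%/12 = 2.11667% = 0.0211667.
At $33.83/mo: n = ⌈−ln(1 − rB₀/P)/ln(1+r)⌉ = 52 payments (last $2.74); total interest = total paid − $1,050.00 = $678.07.
At $108.83/mo: 11 payments (last $98.67); total interest $136.97.
Payments saved = 52 − 11 = 41.

41 fewer payments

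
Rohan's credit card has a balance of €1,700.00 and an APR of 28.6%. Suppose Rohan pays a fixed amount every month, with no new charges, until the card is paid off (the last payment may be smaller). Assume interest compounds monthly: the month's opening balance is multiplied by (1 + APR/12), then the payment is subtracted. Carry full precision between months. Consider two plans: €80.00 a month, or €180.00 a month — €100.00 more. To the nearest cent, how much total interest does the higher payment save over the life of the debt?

€449.31

Monthly rate r = 28.6%/12 = 2.38333% = 0.0238333.
At €80.00/mo: n = ⌈−ln(1 − rB₀/P)/ln(1+r)⌉ = 30 payments (last €78.44); total interest = total paid − €1,700.00 = €698.44.
At €180.00/mo: 11 payments (last €149.13); total interest €249.13.
Interest saved = €698.44 − €249.13 = €449.31.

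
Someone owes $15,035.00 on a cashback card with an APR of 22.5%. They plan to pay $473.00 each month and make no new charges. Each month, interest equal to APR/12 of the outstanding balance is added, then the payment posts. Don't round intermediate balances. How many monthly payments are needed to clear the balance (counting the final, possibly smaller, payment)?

49 payments

Monthly rate r = 22.5%/12 = 1.875% = 0.01875.
Recurrence: B ← B·(1+r) − $473.00.
Month 1: interest $281.91; balance after payment $14,843.91.
Month 2: interest $278.32; balance after payment $14,649.23.
Closed form: n = −ln(1 − rB₀/P)/ln(1+r) = −ln(0.404)/ln(1.01875) ≈ 48.789, so the balance reaches zero during payment 49.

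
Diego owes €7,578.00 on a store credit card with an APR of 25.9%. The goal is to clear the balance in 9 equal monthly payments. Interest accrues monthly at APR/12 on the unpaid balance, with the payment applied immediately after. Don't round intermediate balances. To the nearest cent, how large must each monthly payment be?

€935.45

Monthly rate r = 25.9%/12 = 2.15833% = 0.0215833.
Level-payment amortization: P = B₀·r / (1 − (1+r)^(−n)) = 7578.00·0.0215833 / (1 − 1.02158^(−9)).
Denominator 1 − (1+r)^(−9) = 0.17484448.
P = 163.559 / 0.17484448 ≈ 935.45.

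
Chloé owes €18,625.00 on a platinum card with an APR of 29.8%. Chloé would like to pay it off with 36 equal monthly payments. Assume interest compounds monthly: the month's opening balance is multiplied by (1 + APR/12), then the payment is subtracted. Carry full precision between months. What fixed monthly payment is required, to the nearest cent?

€788.62

Monthly rate r = 29.8%/12 = 2.48333% = 0.0248333.
Level-payment amortization: P = B₀·r / (1 − (1+r)^(−n)) = 18625.00·0.0248333 / (1 − 1.02483^(−36)).
Denominator 1 − (1+r)^(−36) = 0.586492621.
P = 462.521 / 0.586492621 ≈ 788.62.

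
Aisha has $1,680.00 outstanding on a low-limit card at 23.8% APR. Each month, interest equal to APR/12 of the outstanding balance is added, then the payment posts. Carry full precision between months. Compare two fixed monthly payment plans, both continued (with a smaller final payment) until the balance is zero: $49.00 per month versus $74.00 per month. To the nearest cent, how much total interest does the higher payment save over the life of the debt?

Monthly rate r = 23.8%/12 = 1.98333% = 0.0198333.
At $49.00/mo: n = ⌈−ln(1 − rB₀/P)/ln(1+r)⌉ = 59 payments (last $0.91); total interest = total paid − $1,680.00 = $1,162.91.
At $74.00/mo: 31 payments (last $34.67); total interest $574.67.
Interest saved = $1,162.91 − $574.67 = $588.24.

$588.24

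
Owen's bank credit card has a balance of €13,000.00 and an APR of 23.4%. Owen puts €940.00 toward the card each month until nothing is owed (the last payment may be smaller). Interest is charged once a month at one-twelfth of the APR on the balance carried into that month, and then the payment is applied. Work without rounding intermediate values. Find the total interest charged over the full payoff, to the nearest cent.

€2,298.64

Monthly rate r = 23.4%/12 = 1.95% = 0.0195.
Payoff takes n = ⌈−ln(1 − rB₀/P)/ln(1+r)⌉ = ⌈16.273⌉ = 17 payments; the last is €258.64.
Total paid = 16·€940.00 + €258.64 = €15,298.64.
Total interest = total paid − principal = €15,298.64 − €13,000.00 = €2,298.64.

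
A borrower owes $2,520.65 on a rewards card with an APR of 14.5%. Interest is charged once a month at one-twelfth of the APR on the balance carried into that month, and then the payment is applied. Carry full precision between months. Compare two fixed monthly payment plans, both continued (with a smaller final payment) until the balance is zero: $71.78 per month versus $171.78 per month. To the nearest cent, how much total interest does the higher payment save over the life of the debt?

$508.58

Monthly rate r = 14.5%/12 = 1.20833% = 0.0120833.
At $71.78/mo: n = ⌈−ln(1 − rB₀/P)/ln(1+r)⌉ = 46 payments (last $70.03); total interest = total paid − $2,520.65 = $779.48.
At $171.78/mo: 17 payments (last $43.07); total interest $270.90.
Interest saved = $779.48 − $270.90 = $508.58.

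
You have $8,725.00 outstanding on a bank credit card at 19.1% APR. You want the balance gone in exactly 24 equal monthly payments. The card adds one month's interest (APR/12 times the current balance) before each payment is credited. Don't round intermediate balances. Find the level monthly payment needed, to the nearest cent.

Monthly rate r = 19.1%/12 = 1.59167% = 0.0159167.
Level-payment amortization: P = B₀·r / (1 − (1+r)^(−n)) = 8725.00·0.0159167 / (1 − 1.01592^(−24)).
Denominator 1 − (1+r)^(−24) = 0.315448771.
P = 138.873 / 0.315448771 ≈ 440.24.

$440.24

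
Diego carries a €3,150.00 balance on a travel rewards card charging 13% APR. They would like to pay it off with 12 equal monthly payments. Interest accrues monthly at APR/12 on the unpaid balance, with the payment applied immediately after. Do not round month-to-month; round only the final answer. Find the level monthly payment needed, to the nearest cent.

Monthly rate r = 13%/12 = 1.08333% = 0.0108333.
Level-payment amortization: P = B₀·r / (1 − (1+r)^(−n)) = 3150.00·0.0108333 / (1 − 1.01083^(−12)).
Denominator 1 − (1+r)^(−12) = 0.121290459.
P = 34.125 / 0.121290459 ≈ 281.35.

€281.35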